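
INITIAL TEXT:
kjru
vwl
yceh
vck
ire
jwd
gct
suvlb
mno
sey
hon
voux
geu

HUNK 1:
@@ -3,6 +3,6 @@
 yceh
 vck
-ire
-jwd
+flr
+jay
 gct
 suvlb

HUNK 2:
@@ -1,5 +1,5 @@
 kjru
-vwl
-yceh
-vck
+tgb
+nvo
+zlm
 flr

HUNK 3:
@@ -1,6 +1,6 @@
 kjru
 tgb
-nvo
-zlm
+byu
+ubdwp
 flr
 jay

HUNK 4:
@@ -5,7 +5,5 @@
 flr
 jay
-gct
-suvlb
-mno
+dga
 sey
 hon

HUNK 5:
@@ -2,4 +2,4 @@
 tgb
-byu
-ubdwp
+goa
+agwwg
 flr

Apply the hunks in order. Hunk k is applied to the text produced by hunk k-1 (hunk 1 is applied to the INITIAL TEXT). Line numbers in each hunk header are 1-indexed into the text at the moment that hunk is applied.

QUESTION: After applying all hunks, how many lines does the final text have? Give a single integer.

Hunk 1: at line 3 remove [ire,jwd] add [flr,jay] -> 13 lines: kjru vwl yceh vck flr jay gct suvlb mno sey hon voux geu
Hunk 2: at line 1 remove [vwl,yceh,vck] add [tgb,nvo,zlm] -> 13 lines: kjru tgb nvo zlm flr jay gct suvlb mno sey hon voux geu
Hunk 3: at line 1 remove [nvo,zlm] add [byu,ubdwp] -> 13 lines: kjru tgb byu ubdwp flr jay gct suvlb mno sey hon voux geu
Hunk 4: at line 5 remove [gct,suvlb,mno] add [dga] -> 11 lines: kjru tgb byu ubdwp flr jay dga sey hon voux geu
Hunk 5: at line 2 remove [byu,ubdwp] add [goa,agwwg] -> 11 lines: kjru tgb goa agwwg flr jay dga sey hon voux geu
Final line count: 11

Answer: 11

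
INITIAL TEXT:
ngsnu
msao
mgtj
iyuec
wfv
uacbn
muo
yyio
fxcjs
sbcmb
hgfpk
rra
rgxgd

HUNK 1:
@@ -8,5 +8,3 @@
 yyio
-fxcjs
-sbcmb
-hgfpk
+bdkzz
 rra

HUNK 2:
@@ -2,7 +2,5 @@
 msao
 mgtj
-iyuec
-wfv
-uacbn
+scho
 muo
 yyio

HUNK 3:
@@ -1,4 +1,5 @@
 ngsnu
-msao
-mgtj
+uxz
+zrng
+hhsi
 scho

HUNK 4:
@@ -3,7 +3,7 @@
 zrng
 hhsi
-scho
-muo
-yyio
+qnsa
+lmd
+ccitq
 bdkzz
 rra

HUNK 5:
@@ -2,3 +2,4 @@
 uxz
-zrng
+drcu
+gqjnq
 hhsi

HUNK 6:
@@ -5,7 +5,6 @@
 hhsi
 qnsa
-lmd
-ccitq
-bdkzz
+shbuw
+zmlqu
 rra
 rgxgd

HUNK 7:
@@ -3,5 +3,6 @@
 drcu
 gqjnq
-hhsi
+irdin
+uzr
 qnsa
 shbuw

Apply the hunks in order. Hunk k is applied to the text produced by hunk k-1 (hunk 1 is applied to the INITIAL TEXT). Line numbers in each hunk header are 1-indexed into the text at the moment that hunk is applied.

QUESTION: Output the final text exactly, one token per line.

Answer: ngsnu
uxz
drcu
gqjnq
irdin
uzr
qnsa
shbuw
zmlqu
rra
rgxgd

Derivation:
Hunk 1: at line 8 remove [fxcjs,sbcmb,hgfpk] add [bdkzz] -> 11 lines: ngsnu msao mgtj iyuec wfv uacbn muo yyio bdkzz rra rgxgd
Hunk 2: at line 2 remove [iyuec,wfv,uacbn] add [scho] -> 9 lines: ngsnu msao mgtj scho muo yyio bdkzz rra rgxgd
Hunk 3: at line 1 remove [msao,mgtj] add [uxz,zrng,hhsi] -> 10 lines: ngsnu uxz zrng hhsi scho muo yyio bdkzz rra rgxgd
Hunk 4: at line 3 remove [scho,muo,yyio] add [qnsa,lmd,ccitq] -> 10 lines: ngsnu uxz zrng hhsi qnsa lmd ccitq bdkzz rra rgxgd
Hunk 5: at line 2 remove [zrng] add [drcu,gqjnq] -> 11 lines: ngsnu uxz drcu gqjnq hhsi qnsa lmd ccitq bdkzz rra rgxgd
Hunk 6: at line 5 remove [lmd,ccitq,bdkzz] add [shbuw,zmlqu] -> 10 lines: ngsnu uxz drcu gqjnq hhsi qnsa shbuw zmlqu rra rgxgd
Hunk 7: at line 3 remove [hhsi] add [irdin,uzr] -> 11 lines: ngsnu uxz drcu gqjnq irdin uzr qnsa shbuw zmlqu rra rgxgd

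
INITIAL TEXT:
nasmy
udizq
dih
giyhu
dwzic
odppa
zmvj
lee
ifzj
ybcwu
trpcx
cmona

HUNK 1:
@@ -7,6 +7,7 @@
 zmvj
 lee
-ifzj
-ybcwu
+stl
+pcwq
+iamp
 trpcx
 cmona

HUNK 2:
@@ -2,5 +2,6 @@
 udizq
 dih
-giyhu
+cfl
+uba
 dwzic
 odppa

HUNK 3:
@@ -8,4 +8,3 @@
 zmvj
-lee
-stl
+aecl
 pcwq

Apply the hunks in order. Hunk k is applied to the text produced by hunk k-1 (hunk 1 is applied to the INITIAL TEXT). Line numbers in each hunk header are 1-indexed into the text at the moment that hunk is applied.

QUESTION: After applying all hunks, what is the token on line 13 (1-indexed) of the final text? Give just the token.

Hunk 1: at line 7 remove [ifzj,ybcwu] add [stl,pcwq,iamp] -> 13 lines: nasmy udizq dih giyhu dwzic odppa zmvj lee stl pcwq iamp trpcx cmona
Hunk 2: at line 2 remove [giyhu] add [cfl,uba] -> 14 lines: nasmy udizq dih cfl uba dwzic odppa zmvj lee stl pcwq iamp trpcx cmona
Hunk 3: at line 8 remove [lee,stl] add [aecl] -> 13 lines: nasmy udizq dih cfl uba dwzic odppa zmvj aecl pcwq iamp trpcx cmona
Final line 13: cmona

Answer: cmona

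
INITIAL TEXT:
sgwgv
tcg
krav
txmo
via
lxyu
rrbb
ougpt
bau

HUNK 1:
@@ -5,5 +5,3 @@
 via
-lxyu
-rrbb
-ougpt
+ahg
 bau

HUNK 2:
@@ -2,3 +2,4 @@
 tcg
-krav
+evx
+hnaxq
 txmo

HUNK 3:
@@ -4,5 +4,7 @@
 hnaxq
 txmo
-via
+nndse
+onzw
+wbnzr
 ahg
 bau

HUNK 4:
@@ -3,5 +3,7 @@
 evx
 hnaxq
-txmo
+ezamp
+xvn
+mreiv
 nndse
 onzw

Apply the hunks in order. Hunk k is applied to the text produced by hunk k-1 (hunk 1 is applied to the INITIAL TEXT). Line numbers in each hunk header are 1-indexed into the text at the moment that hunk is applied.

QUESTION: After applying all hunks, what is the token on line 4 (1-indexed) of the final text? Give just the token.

Hunk 1: at line 5 remove [lxyu,rrbb,ougpt] add [ahg] -> 7 lines: sgwgv tcg krav txmo via ahg bau
Hunk 2: at line 2 remove [krav] add [evx,hnaxq] -> 8 lines: sgwgv tcg evx hnaxq txmo via ahg bau
Hunk 3: at line 4 remove [via] add [nndse,onzw,wbnzr] -> 10 lines: sgwgv tcg evx hnaxq txmo nndse onzw wbnzr ahg bau
Hunk 4: at line 3 remove [txmo] add [ezamp,xvn,mreiv] -> 12 lines: sgwgv tcg evx hnaxq ezamp xvn mreiv nndse onzw wbnzr ahg bau
Final line 4: hnaxq

Answer: hnaxq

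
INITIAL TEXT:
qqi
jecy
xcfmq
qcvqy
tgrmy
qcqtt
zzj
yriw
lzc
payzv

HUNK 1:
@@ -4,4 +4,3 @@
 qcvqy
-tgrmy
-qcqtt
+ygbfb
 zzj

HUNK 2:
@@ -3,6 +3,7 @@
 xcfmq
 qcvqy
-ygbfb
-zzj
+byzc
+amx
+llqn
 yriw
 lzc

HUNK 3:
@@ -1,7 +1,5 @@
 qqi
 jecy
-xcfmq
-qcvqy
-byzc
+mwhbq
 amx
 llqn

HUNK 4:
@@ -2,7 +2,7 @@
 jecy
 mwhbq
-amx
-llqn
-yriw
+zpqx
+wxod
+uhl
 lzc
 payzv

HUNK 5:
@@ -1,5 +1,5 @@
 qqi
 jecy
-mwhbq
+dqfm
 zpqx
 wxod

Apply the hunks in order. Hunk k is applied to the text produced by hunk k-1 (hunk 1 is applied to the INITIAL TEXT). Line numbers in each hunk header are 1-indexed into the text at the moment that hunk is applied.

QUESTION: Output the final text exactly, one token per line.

Answer: qqi
jecy
dqfm
zpqx
wxod
uhl
lzc
payzv

Derivation:
Hunk 1: at line 4 remove [tgrmy,qcqtt] add [ygbfb] -> 9 lines: qqi jecy xcfmq qcvqy ygbfb zzj yriw lzc payzv
Hunk 2: at line 3 remove [ygbfb,zzj] add [byzc,amx,llqn] -> 10 lines: qqi jecy xcfmq qcvqy byzc amx llqn yriw lzc payzv
Hunk 3: at line 1 remove [xcfmq,qcvqy,byzc] add [mwhbq] -> 8 lines: qqi jecy mwhbq amx llqn yriw lzc payzv
Hunk 4: at line 2 remove [amx,llqn,yriw] add [zpqx,wxod,uhl] -> 8 lines: qqi jecy mwhbq zpqx wxod uhl lzc payzv
Hunk 5: at line 1 remove [mwhbq] add [dqfm] -> 8 lines: qqi jecy dqfm zpqx wxod uhl lzc payzv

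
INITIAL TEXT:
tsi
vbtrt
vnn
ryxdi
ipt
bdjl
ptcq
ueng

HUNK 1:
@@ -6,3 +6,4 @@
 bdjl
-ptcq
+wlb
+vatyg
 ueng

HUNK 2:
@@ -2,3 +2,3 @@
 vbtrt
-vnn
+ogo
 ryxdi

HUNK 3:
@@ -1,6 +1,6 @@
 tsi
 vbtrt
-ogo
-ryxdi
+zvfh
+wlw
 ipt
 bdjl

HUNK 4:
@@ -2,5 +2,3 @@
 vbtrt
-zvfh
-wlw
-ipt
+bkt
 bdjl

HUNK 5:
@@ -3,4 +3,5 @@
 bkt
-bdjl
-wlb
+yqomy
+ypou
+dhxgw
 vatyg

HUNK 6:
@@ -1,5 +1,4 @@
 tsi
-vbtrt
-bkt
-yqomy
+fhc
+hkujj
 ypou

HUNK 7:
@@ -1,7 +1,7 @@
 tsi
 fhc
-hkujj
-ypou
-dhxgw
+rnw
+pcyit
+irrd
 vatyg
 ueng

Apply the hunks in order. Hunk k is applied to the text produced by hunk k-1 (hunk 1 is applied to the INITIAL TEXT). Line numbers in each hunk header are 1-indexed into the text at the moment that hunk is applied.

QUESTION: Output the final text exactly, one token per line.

Hunk 1: at line 6 remove [ptcq] add [wlb,vatyg] -> 9 lines: tsi vbtrt vnn ryxdi ipt bdjl wlb vatyg ueng
Hunk 2: at line 2 remove [vnn] add [ogo] -> 9 lines: tsi vbtrt ogo ryxdi ipt bdjl wlb vatyg ueng
Hunk 3: at line 1 remove [ogo,ryxdi] add [zvfh,wlw] -> 9 lines: tsi vbtrt zvfh wlw ipt bdjl wlb vatyg ueng
Hunk 4: at line 2 remove [zvfh,wlw,ipt] add [bkt] -> 7 lines: tsi vbtrt bkt bdjl wlb vatyg ueng
Hunk 5: at line 3 remove [bdjl,wlb] add [yqomy,ypou,dhxgw] -> 8 lines: tsi vbtrt bkt yqomy ypou dhxgw vatyg ueng
Hunk 6: at line 1 remove [vbtrt,bkt,yqomy] add [fhc,hkujj] -> 7 lines: tsi fhc hkujj ypou dhxgw vatyg ueng
Hunk 7: at line 1 remove [hkujj,ypou,dhxgw] add [rnw,pcyit,irrd] -> 7 lines: tsi fhc rnw pcyit irrd vatyg ueng

Answer: tsi
fhc
rnw
pcyit
irrd
vatyg
ueng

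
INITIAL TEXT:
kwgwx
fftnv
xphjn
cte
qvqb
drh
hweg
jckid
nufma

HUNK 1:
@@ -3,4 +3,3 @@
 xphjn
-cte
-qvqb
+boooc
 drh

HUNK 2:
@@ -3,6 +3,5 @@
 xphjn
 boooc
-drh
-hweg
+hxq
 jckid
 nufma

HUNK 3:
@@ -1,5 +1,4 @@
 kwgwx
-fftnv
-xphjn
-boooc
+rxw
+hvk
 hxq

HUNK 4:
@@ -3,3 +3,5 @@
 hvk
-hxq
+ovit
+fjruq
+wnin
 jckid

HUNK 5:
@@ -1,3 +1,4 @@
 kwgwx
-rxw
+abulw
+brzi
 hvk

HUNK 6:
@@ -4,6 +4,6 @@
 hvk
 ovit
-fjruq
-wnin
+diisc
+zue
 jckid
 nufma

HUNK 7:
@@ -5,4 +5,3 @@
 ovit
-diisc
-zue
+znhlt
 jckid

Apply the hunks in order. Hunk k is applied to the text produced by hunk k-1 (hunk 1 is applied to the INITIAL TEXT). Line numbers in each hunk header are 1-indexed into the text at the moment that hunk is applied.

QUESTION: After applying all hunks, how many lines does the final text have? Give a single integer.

Hunk 1: at line 3 remove [cte,qvqb] add [boooc] -> 8 lines: kwgwx fftnv xphjn boooc drh hweg jckid nufma
Hunk 2: at line 3 remove [drh,hweg] add [hxq] -> 7 lines: kwgwx fftnv xphjn boooc hxq jckid nufma
Hunk 3: at line 1 remove [fftnv,xphjn,boooc] add [rxw,hvk] -> 6 lines: kwgwx rxw hvk hxq jckid nufma
Hunk 4: at line 3 remove [hxq] add [ovit,fjruq,wnin] -> 8 lines: kwgwx rxw hvk ovit fjruq wnin jckid nufma
Hunk 5: at line 1 remove [rxw] add [abulw,brzi] -> 9 lines: kwgwx abulw brzi hvk ovit fjruq wnin jckid nufma
Hunk 6: at line 4 remove [fjruq,wnin] add [diisc,zue] -> 9 lines: kwgwx abulw brzi hvk ovit diisc zue jckid nufma
Hunk 7: at line 5 remove [diisc,zue] add [znhlt] -> 8 lines: kwgwx abulw brzi hvk ovit znhlt jckid nufma
Final line count: 8

Answer: 8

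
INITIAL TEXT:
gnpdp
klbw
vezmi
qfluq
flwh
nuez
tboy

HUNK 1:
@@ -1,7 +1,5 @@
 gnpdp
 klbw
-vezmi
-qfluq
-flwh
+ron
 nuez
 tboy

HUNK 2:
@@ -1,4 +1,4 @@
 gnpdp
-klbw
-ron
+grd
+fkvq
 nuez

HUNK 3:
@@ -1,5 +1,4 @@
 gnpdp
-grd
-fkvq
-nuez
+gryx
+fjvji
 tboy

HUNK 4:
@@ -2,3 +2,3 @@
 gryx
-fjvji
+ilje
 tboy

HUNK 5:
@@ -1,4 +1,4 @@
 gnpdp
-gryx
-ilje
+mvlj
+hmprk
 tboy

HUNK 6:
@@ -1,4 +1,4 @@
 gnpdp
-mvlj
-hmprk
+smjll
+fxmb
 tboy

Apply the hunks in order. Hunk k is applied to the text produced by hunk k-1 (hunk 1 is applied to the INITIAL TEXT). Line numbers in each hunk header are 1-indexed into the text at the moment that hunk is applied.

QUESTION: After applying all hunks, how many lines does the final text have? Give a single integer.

Hunk 1: at line 1 remove [vezmi,qfluq,flwh] add [ron] -> 5 lines: gnpdp klbw ron nuez tboy
Hunk 2: at line 1 remove [klbw,ron] add [grd,fkvq] -> 5 lines: gnpdp grd fkvq nuez tboy
Hunk 3: at line 1 remove [grd,fkvq,nuez] add [gryx,fjvji] -> 4 lines: gnpdp gryx fjvji tboy
Hunk 4: at line 2 remove [fjvji] add [ilje] -> 4 lines: gnpdp gryx ilje tboy
Hunk 5: at line 1 remove [gryx,ilje] add [mvlj,hmprk] -> 4 lines: gnpdp mvlj hmprk tboy
Hunk 6: at line 1 remove [mvlj,hmprk] add [smjll,fxmb] -> 4 lines: gnpdp smjll fxmb tboy
Final line count: 4

Answer: 4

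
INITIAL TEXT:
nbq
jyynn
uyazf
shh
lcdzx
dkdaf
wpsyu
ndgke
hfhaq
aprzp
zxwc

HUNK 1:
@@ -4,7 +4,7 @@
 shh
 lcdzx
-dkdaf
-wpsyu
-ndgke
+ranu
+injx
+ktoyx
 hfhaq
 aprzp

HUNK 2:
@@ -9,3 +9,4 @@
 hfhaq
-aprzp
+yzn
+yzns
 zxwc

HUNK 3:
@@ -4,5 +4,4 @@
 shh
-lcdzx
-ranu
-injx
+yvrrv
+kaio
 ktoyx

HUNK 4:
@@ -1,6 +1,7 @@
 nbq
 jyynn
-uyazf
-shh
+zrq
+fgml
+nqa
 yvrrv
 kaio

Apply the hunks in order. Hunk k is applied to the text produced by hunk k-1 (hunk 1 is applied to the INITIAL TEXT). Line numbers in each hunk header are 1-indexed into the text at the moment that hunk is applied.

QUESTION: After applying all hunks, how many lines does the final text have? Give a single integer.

Hunk 1: at line 4 remove [dkdaf,wpsyu,ndgke] add [ranu,injx,ktoyx] -> 11 lines: nbq jyynn uyazf shh lcdzx ranu injx ktoyx hfhaq aprzp zxwc
Hunk 2: at line 9 remove [aprzp] add [yzn,yzns] -> 12 lines: nbq jyynn uyazf shh lcdzx ranu injx ktoyx hfhaq yzn yzns zxwc
Hunk 3: at line 4 remove [lcdzx,ranu,injx] add [yvrrv,kaio] -> 11 lines: nbq jyynn uyazf shh yvrrv kaio ktoyx hfhaq yzn yzns zxwc
Hunk 4: at line 1 remove [uyazf,shh] add [zrq,fgml,nqa] -> 12 lines: nbq jyynn zrq fgml nqa yvrrv kaio ktoyx hfhaq yzn yzns zxwc
Final line count: 12

Answer: 12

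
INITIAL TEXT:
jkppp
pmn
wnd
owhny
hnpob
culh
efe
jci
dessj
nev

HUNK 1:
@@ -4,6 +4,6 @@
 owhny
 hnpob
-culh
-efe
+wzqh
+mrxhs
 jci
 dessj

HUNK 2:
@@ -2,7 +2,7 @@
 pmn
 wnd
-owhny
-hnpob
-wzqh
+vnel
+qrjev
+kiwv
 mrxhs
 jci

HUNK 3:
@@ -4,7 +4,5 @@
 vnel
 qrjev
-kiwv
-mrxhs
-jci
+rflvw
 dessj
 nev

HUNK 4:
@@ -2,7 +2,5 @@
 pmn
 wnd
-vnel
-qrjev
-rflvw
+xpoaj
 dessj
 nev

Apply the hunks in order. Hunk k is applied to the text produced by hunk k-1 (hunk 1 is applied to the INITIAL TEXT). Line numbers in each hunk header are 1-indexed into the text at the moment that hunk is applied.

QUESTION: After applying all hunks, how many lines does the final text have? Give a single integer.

Hunk 1: at line 4 remove [culh,efe] add [wzqh,mrxhs] -> 10 lines: jkppp pmn wnd owhny hnpob wzqh mrxhs jci dessj nev
Hunk 2: at line 2 remove [owhny,hnpob,wzqh] add [vnel,qrjev,kiwv] -> 10 lines: jkppp pmn wnd vnel qrjev kiwv mrxhs jci dessj nev
Hunk 3: at line 4 remove [kiwv,mrxhs,jci] add [rflvw] -> 8 lines: jkppp pmn wnd vnel qrjev rflvw dessj nev
Hunk 4: at line 2 remove [vnel,qrjev,rflvw] add [xpoaj] -> 6 lines: jkppp pmn wnd xpoaj dessj nev
Final line count: 6

Answer: 6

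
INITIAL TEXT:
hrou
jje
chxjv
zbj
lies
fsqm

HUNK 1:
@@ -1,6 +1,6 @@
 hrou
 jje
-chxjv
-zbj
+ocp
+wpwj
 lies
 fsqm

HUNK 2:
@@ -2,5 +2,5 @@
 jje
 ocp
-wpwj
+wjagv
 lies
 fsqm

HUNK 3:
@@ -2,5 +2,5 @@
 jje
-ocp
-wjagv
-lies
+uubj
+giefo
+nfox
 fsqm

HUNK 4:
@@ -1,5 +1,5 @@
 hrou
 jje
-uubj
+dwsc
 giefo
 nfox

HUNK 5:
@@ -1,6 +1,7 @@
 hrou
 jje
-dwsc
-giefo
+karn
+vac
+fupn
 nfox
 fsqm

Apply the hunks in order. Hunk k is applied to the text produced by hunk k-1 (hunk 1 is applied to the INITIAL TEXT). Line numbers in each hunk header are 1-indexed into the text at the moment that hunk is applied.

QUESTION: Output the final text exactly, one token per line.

Hunk 1: at line 1 remove [chxjv,zbj] add [ocp,wpwj] -> 6 lines: hrou jje ocp wpwj lies fsqm
Hunk 2: at line 2 remove [wpwj] add [wjagv] -> 6 lines: hrou jje ocp wjagv lies fsqm
Hunk 3: at line 2 remove [ocp,wjagv,lies] add [uubj,giefo,nfox] -> 6 lines: hrou jje uubj giefo nfox fsqm
Hunk 4: at line 1 remove [uubj] add [dwsc] -> 6 lines: hrou jje dwsc giefo nfox fsqm
Hunk 5: at line 1 remove [dwsc,giefo] add [karn,vac,fupn] -> 7 lines: hrou jje karn vac fupn nfox fsqm

Answer: hrou
jje
karn
vac
fupn
nfox
fsqm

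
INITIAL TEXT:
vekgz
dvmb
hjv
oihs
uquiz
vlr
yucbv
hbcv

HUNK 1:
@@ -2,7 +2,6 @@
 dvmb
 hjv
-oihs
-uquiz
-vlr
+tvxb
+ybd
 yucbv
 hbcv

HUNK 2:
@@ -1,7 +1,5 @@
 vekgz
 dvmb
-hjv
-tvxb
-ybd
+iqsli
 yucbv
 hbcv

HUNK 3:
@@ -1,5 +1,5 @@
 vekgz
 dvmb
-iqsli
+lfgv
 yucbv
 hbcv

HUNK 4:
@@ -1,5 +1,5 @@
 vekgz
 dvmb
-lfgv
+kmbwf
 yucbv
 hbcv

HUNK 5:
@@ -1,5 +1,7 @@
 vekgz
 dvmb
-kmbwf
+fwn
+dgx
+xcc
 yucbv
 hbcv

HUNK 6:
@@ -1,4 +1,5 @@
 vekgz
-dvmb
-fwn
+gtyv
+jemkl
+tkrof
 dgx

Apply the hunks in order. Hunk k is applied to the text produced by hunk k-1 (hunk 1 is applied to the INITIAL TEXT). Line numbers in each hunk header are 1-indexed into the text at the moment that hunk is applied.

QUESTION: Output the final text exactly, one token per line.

Hunk 1: at line 2 remove [oihs,uquiz,vlr] add [tvxb,ybd] -> 7 lines: vekgz dvmb hjv tvxb ybd yucbv hbcv
Hunk 2: at line 1 remove [hjv,tvxb,ybd] add [iqsli] -> 5 lines: vekgz dvmb iqsli yucbv hbcv
Hunk 3: at line 1 remove [iqsli] add [lfgv] -> 5 lines: vekgz dvmb lfgv yucbv hbcv
Hunk 4: at line 1 remove [lfgv] add [kmbwf] -> 5 lines: vekgz dvmb kmbwf yucbv hbcv
Hunk 5: at line 1 remove [kmbwf] add [fwn,dgx,xcc] -> 7 lines: vekgz dvmb fwn dgx xcc yucbv hbcv
Hunk 6: at line 1 remove [dvmb,fwn] add [gtyv,jemkl,tkrof] -> 8 lines: vekgz gtyv jemkl tkrof dgx xcc yucbv hbcv

Answer: vekgz
gtyv
jemkl
tkrof
dgx
xcc
yucbv
hbcv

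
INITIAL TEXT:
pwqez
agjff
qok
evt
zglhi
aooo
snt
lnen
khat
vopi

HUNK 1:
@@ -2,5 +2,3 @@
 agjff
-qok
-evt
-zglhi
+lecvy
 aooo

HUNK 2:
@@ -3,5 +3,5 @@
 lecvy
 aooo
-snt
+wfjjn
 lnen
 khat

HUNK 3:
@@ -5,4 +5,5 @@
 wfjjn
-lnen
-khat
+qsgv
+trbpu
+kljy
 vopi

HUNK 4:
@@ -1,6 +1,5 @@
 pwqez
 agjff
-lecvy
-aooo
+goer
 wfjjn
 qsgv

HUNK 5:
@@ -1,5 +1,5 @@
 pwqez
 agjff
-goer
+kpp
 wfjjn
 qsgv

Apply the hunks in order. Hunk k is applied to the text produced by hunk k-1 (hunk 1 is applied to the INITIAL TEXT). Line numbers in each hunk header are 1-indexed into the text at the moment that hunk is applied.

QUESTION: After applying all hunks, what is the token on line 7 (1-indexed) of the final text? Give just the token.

Answer: kljy

Derivation:
Hunk 1: at line 2 remove [qok,evt,zglhi] add [lecvy] -> 8 lines: pwqez agjff lecvy aooo snt lnen khat vopi
Hunk 2: at line 3 remove [snt] add [wfjjn] -> 8 lines: pwqez agjff lecvy aooo wfjjn lnen khat vopi
Hunk 3: at line 5 remove [lnen,khat] add [qsgv,trbpu,kljy] -> 9 lines: pwqez agjff lecvy aooo wfjjn qsgv trbpu kljy vopi
Hunk 4: at line 1 remove [lecvy,aooo] add [goer] -> 8 lines: pwqez agjff goer wfjjn qsgv trbpu kljy vopi
Hunk 5: at line 1 remove [goer] add [kpp] -> 8 lines: pwqez agjff kpp wfjjn qsgv trbpu kljy vopi
Final line 7: kljy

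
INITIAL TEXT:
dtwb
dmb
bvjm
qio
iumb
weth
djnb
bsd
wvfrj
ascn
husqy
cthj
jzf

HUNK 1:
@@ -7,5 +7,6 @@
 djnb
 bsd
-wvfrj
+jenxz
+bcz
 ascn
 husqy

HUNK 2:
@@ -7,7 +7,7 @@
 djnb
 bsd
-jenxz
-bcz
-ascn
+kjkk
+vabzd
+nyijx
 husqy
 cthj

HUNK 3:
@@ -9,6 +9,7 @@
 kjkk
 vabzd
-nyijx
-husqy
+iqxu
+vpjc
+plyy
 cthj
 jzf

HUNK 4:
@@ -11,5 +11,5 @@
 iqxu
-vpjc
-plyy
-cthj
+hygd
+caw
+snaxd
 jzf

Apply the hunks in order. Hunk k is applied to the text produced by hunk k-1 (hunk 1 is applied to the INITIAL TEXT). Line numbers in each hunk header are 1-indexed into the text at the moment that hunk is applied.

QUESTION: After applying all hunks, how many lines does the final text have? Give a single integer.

Hunk 1: at line 7 remove [wvfrj] add [jenxz,bcz] -> 14 lines: dtwb dmb bvjm qio iumb weth djnb bsd jenxz bcz ascn husqy cthj jzf
Hunk 2: at line 7 remove [jenxz,bcz,ascn] add [kjkk,vabzd,nyijx] -> 14 lines: dtwb dmb bvjm qio iumb weth djnb bsd kjkk vabzd nyijx husqy cthj jzf
Hunk 3: at line 9 remove [nyijx,husqy] add [iqxu,vpjc,plyy] -> 15 lines: dtwb dmb bvjm qio iumb weth djnb bsd kjkk vabzd iqxu vpjc plyy cthj jzf
Hunk 4: at line 11 remove [vpjc,plyy,cthj] add [hygd,caw,snaxd] -> 15 lines: dtwb dmb bvjm qio iumb weth djnb bsd kjkk vabzd iqxu hygd caw snaxd jzf
Final line count: 15

Answer: 15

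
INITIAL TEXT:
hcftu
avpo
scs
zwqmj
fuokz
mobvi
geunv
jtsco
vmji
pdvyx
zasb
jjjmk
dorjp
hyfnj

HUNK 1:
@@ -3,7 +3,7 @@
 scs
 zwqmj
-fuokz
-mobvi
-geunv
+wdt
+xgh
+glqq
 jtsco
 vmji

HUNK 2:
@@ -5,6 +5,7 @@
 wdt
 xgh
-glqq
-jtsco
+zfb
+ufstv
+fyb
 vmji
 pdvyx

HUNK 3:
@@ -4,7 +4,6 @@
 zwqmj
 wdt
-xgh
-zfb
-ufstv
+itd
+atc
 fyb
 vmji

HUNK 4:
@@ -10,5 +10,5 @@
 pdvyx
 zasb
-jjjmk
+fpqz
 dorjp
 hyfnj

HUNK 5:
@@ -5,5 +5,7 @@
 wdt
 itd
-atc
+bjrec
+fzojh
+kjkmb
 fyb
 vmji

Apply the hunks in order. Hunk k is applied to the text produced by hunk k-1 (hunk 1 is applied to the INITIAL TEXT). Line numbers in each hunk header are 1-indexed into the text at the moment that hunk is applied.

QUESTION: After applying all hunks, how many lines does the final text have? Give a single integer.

Answer: 16

Derivation:
Hunk 1: at line 3 remove [fuokz,mobvi,geunv] add [wdt,xgh,glqq] -> 14 lines: hcftu avpo scs zwqmj wdt xgh glqq jtsco vmji pdvyx zasb jjjmk dorjp hyfnj
Hunk 2: at line 5 remove [glqq,jtsco] add [zfb,ufstv,fyb] -> 15 lines: hcftu avpo scs zwqmj wdt xgh zfb ufstv fyb vmji pdvyx zasb jjjmk dorjp hyfnj
Hunk 3: at line 4 remove [xgh,zfb,ufstv] add [itd,atc] -> 14 lines: hcftu avpo scs zwqmj wdt itd atc fyb vmji pdvyx zasb jjjmk dorjp hyfnj
Hunk 4: at line 10 remove [jjjmk] add [fpqz] -> 14 lines: hcftu avpo scs zwqmj wdt itd atc fyb vmji pdvyx zasb fpqz dorjp hyfnj
Hunk 5: at line 5 remove [atc] add [bjrec,fzojh,kjkmb] -> 16 lines: hcftu avpo scs zwqmj wdt itd bjrec fzojh kjkmb fyb vmji pdvyx zasb fpqz dorjp hyfnj
Final line count: 16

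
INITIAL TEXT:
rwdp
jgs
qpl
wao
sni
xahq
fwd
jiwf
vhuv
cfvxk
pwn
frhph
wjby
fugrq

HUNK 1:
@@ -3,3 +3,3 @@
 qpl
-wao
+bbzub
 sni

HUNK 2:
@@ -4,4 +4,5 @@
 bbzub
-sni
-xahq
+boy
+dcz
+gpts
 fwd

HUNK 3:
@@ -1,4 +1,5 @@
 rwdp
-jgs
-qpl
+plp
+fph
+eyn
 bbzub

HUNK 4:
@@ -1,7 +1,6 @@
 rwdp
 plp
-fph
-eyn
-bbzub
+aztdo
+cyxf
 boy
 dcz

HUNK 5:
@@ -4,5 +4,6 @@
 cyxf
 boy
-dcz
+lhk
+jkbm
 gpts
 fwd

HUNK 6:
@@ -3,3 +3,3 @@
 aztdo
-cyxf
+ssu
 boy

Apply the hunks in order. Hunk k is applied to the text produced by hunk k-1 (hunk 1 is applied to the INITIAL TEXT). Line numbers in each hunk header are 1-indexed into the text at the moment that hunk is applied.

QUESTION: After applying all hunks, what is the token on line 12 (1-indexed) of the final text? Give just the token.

Answer: cfvxk

Derivation:
Hunk 1: at line 3 remove [wao] add [bbzub] -> 14 lines: rwdp jgs qpl bbzub sni xahq fwd jiwf vhuv cfvxk pwn frhph wjby fugrq
Hunk 2: at line 4 remove [sni,xahq] add [boy,dcz,gpts] -> 15 lines: rwdp jgs qpl bbzub boy dcz gpts fwd jiwf vhuv cfvxk pwn frhph wjby fugrq
Hunk 3: at line 1 remove [jgs,qpl] add [plp,fph,eyn] -> 16 lines: rwdp plp fph eyn bbzub boy dcz gpts fwd jiwf vhuv cfvxk pwn frhph wjby fugrq
Hunk 4: at line 1 remove [fph,eyn,bbzub] add [aztdo,cyxf] -> 15 lines: rwdp plp aztdo cyxf boy dcz gpts fwd jiwf vhuv cfvxk pwn frhph wjby fugrq
Hunk 5: at line 4 remove [dcz] add [lhk,jkbm] -> 16 lines: rwdp plp aztdo cyxf boy lhk jkbm gpts fwd jiwf vhuv cfvxk pwn frhph wjby fugrq
Hunk 6: at line 3 remove [cyxf] add [ssu] -> 16 lines: rwdp plp aztdo ssu boy lhk jkbm gpts fwd jiwf vhuv cfvxk pwn frhph wjby fugrq
Final line 12: cfvxk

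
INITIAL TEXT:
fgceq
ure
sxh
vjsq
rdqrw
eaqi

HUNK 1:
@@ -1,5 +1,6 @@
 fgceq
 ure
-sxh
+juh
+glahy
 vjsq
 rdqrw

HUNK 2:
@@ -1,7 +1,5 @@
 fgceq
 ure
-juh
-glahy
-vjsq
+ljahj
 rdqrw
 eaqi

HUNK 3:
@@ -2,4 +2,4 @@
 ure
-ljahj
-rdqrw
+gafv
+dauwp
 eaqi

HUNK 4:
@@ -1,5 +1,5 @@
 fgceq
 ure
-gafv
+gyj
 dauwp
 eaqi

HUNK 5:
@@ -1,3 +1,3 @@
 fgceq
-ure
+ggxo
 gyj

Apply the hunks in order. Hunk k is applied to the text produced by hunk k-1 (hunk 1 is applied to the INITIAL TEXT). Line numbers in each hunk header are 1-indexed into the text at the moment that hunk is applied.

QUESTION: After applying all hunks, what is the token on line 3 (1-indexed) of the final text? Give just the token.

Hunk 1: at line 1 remove [sxh] add [juh,glahy] -> 7 lines: fgceq ure juh glahy vjsq rdqrw eaqi
Hunk 2: at line 1 remove [juh,glahy,vjsq] add [ljahj] -> 5 lines: fgceq ure ljahj rdqrw eaqi
Hunk 3: at line 2 remove [ljahj,rdqrw] add [gafv,dauwp] -> 5 lines: fgceq ure gafv dauwp eaqi
Hunk 4: at line 1 remove [gafv] add [gyj] -> 5 lines: fgceq ure gyj dauwp eaqi
Hunk 5: at line 1 remove [ure] add [ggxo] -> 5 lines: fgceq ggxo gyj dauwp eaqi
Final line 3: gyj

Answer: gyj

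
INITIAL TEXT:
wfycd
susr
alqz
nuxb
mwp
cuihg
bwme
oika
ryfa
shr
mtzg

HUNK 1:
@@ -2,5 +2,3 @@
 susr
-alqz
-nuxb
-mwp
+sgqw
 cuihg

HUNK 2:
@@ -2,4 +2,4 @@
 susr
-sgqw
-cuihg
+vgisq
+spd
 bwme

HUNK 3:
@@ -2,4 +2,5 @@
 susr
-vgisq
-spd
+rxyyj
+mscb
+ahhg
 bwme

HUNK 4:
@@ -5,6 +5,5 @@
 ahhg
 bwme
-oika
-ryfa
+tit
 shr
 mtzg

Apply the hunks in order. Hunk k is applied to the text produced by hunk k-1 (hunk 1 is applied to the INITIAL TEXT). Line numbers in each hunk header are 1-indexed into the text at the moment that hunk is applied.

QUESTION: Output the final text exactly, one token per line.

Hunk 1: at line 2 remove [alqz,nuxb,mwp] add [sgqw] -> 9 lines: wfycd susr sgqw cuihg bwme oika ryfa shr mtzg
Hunk 2: at line 2 remove [sgqw,cuihg] add [vgisq,spd] -> 9 lines: wfycd susr vgisq spd bwme oika ryfa shr mtzg
Hunk 3: at line 2 remove [vgisq,spd] add [rxyyj,mscb,ahhg] -> 10 lines: wfycd susr rxyyj mscb ahhg bwme oika ryfa shr mtzg
Hunk 4: at line 5 remove [oika,ryfa] add [tit] -> 9 lines: wfycd susr rxyyj mscb ahhg bwme tit shr mtzg

Answer: wfycd
susr
rxyyj
mscb
ahhg
bwme
tit
shr
mtzg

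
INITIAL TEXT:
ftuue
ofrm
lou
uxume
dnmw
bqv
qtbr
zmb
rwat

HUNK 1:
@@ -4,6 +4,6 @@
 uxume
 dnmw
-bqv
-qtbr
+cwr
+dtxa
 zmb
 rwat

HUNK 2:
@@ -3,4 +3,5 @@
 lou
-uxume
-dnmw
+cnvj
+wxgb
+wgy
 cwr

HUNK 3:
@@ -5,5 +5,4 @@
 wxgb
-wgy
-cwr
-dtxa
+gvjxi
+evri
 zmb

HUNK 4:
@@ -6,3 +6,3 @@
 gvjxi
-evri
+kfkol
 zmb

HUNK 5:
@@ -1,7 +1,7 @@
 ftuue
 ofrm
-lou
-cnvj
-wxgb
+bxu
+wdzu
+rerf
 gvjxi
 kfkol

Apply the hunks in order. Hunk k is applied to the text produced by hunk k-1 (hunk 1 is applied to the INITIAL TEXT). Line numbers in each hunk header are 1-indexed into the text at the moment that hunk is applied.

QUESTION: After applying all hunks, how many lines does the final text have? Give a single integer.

Hunk 1: at line 4 remove [bqv,qtbr] add [cwr,dtxa] -> 9 lines: ftuue ofrm lou uxume dnmw cwr dtxa zmb rwat
Hunk 2: at line 3 remove [uxume,dnmw] add [cnvj,wxgb,wgy] -> 10 lines: ftuue ofrm lou cnvj wxgb wgy cwr dtxa zmb rwat
Hunk 3: at line 5 remove [wgy,cwr,dtxa] add [gvjxi,evri] -> 9 lines: ftuue ofrm lou cnvj wxgb gvjxi evri zmb rwat
Hunk 4: at line 6 remove [evri] add [kfkol] -> 9 lines: ftuue ofrm lou cnvj wxgb gvjxi kfkol zmb rwat
Hunk 5: at line 1 remove [lou,cnvj,wxgb] add [bxu,wdzu,rerf] -> 9 lines: ftuue ofrm bxu wdzu rerf gvjxi kfkol zmb rwat
Final line count: 9

Answer: 9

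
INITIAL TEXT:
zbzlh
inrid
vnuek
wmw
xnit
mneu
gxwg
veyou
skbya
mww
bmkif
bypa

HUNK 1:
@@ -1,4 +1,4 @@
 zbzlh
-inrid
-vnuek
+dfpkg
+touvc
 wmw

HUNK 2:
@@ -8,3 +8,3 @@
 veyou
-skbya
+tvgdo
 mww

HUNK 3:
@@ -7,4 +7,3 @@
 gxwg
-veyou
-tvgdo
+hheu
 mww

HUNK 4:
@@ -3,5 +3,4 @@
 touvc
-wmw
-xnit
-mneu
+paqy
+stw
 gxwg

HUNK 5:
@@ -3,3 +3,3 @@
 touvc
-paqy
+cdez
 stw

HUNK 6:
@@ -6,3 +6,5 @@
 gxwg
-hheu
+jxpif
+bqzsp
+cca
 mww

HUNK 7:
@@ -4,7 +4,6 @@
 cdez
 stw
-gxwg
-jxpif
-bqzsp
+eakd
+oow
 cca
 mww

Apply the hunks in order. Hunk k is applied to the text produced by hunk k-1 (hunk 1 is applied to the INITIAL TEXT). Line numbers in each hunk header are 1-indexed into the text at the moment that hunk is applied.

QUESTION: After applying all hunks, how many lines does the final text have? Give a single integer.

Answer: 11

Derivation:
Hunk 1: at line 1 remove [inrid,vnuek] add [dfpkg,touvc] -> 12 lines: zbzlh dfpkg touvc wmw xnit mneu gxwg veyou skbya mww bmkif bypa
Hunk 2: at line 8 remove [skbya] add [tvgdo] -> 12 lines: zbzlh dfpkg touvc wmw xnit mneu gxwg veyou tvgdo mww bmkif bypa
Hunk 3: at line 7 remove [veyou,tvgdo] add [hheu] -> 11 lines: zbzlh dfpkg touvc wmw xnit mneu gxwg hheu mww bmkif bypa
Hunk 4: at line 3 remove [wmw,xnit,mneu] add [paqy,stw] -> 10 lines: zbzlh dfpkg touvc paqy stw gxwg hheu mww bmkif bypa
Hunk 5: at line 3 remove [paqy] add [cdez] -> 10 lines: zbzlh dfpkg touvc cdez stw gxwg hheu mww bmkif bypa
Hunk 6: at line 6 remove [hheu] add [jxpif,bqzsp,cca] -> 12 lines: zbzlh dfpkg touvc cdez stw gxwg jxpif bqzsp cca mww bmkif bypa
Hunk 7: at line 4 remove [gxwg,jxpif,bqzsp] add [eakd,oow] -> 11 lines: zbzlh dfpkg touvc cdez stw eakd oow cca mww bmkif bypa
Final line count: 11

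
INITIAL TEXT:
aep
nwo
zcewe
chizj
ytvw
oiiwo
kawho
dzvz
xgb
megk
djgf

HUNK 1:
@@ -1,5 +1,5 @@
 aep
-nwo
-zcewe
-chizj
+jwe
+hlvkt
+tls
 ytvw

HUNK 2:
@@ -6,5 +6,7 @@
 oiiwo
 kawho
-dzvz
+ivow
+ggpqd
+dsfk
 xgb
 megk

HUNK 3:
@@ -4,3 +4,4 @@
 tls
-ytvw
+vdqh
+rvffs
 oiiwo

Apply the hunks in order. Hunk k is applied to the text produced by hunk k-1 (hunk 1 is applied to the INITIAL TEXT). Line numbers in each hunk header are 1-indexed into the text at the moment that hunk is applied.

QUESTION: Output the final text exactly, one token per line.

Answer: aep
jwe
hlvkt
tls
vdqh
rvffs
oiiwo
kawho
ivow
ggpqd
dsfk
xgb
megk
djgf

Derivation:
Hunk 1: at line 1 remove [nwo,zcewe,chizj] add [jwe,hlvkt,tls] -> 11 lines: aep jwe hlvkt tls ytvw oiiwo kawho dzvz xgb megk djgf
Hunk 2: at line 6 remove [dzvz] add [ivow,ggpqd,dsfk] -> 13 lines: aep jwe hlvkt tls ytvw oiiwo kawho ivow ggpqd dsfk xgb megk djgf
Hunk 3: at line 4 remove [ytvw] add [vdqh,rvffs] -> 14 lines: aep jwe hlvkt tls vdqh rvffs oiiwo kawho ivow ggpqd dsfk xgb megk djgf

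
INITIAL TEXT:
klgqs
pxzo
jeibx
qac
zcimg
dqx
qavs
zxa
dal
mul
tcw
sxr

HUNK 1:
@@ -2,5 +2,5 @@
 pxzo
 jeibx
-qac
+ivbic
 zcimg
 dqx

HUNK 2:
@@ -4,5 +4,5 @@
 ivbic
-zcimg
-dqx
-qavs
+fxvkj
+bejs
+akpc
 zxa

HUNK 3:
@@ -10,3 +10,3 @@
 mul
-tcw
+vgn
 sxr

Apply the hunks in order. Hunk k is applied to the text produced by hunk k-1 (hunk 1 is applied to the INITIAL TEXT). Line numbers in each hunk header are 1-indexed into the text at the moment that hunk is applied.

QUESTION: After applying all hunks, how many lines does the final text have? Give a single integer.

Hunk 1: at line 2 remove [qac] add [ivbic] -> 12 lines: klgqs pxzo jeibx ivbic zcimg dqx qavs zxa dal mul tcw sxr
Hunk 2: at line 4 remove [zcimg,dqx,qavs] add [fxvkj,bejs,akpc] -> 12 lines: klgqs pxzo jeibx ivbic fxvkj bejs akpc zxa dal mul tcw sxr
Hunk 3: at line 10 remove [tcw] add [vgn] -> 12 lines: klgqs pxzo jeibx ivbic fxvkj bejs akpc zxa dal mul vgn sxr
Final line count: 12

Answer: 12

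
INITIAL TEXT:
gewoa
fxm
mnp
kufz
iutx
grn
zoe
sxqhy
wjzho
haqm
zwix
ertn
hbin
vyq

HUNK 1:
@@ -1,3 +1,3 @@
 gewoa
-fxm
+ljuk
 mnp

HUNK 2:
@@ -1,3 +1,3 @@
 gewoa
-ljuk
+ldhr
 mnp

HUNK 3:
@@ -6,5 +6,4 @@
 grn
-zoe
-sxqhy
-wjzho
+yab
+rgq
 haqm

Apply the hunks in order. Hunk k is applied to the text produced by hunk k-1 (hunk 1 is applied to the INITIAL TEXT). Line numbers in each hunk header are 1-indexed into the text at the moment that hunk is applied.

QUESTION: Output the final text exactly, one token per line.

Hunk 1: at line 1 remove [fxm] add [ljuk] -> 14 lines: gewoa ljuk mnp kufz iutx grn zoe sxqhy wjzho haqm zwix ertn hbin vyq
Hunk 2: at line 1 remove [ljuk] add [ldhr] -> 14 lines: gewoa ldhr mnp kufz iutx grn zoe sxqhy wjzho haqm zwix ertn hbin vyq
Hunk 3: at line 6 remove [zoe,sxqhy,wjzho] add [yab,rgq] -> 13 lines: gewoa ldhr mnp kufz iutx grn yab rgq haqm zwix ertn hbin vyq

Answer: gewoa
ldhr
mnp
kufz
iutx
grn
yab
rgq
haqm
zwix
ertn
hbin
vyq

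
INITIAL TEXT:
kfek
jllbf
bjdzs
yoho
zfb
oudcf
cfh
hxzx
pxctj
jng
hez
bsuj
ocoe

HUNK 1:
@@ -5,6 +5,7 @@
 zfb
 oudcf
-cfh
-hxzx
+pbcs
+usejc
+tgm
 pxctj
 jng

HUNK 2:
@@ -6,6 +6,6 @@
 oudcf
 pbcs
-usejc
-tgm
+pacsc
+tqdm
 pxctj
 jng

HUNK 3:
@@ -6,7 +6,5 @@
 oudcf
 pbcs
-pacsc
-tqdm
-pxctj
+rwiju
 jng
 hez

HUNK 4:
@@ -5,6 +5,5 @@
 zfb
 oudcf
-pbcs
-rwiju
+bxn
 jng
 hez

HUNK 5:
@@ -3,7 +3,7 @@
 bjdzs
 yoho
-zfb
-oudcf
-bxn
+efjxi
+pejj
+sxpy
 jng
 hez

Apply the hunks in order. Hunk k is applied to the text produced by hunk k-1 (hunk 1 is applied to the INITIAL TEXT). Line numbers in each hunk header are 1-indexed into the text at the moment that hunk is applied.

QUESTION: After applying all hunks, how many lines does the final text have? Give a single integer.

Hunk 1: at line 5 remove [cfh,hxzx] add [pbcs,usejc,tgm] -> 14 lines: kfek jllbf bjdzs yoho zfb oudcf pbcs usejc tgm pxctj jng hez bsuj ocoe
Hunk 2: at line 6 remove [usejc,tgm] add [pacsc,tqdm] -> 14 lines: kfek jllbf bjdzs yoho zfb oudcf pbcs pacsc tqdm pxctj jng hez bsuj ocoe
Hunk 3: at line 6 remove [pacsc,tqdm,pxctj] add [rwiju] -> 12 lines: kfek jllbf bjdzs yoho zfb oudcf pbcs rwiju jng hez bsuj ocoe
Hunk 4: at line 5 remove [pbcs,rwiju] add [bxn] -> 11 lines: kfek jllbf bjdzs yoho zfb oudcf bxn jng hez bsuj ocoe
Hunk 5: at line 3 remove [zfb,oudcf,bxn] add [efjxi,pejj,sxpy] -> 11 lines: kfek jllbf bjdzs yoho efjxi pejj sxpy jng hez bsuj ocoe
Final line count: 11

Answer: 11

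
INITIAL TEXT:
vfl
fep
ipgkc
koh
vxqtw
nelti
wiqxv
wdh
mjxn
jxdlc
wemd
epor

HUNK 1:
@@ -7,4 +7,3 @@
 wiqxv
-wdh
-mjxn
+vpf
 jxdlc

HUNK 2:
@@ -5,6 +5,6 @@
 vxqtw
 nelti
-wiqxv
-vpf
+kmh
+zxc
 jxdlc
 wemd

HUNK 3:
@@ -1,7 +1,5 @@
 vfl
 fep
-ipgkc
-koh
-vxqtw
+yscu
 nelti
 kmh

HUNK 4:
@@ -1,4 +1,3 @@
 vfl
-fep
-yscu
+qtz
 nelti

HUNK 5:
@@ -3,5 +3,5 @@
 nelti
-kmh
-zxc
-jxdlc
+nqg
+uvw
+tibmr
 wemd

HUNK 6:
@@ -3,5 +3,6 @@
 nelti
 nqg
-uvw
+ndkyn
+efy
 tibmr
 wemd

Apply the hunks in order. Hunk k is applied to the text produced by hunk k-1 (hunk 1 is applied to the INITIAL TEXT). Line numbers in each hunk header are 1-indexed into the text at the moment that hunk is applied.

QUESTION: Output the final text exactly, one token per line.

Answer: vfl
qtz
nelti
nqg
ndkyn
efy
tibmr
wemd
epor

Derivation:
Hunk 1: at line 7 remove [wdh,mjxn] add [vpf] -> 11 lines: vfl fep ipgkc koh vxqtw nelti wiqxv vpf jxdlc wemd epor
Hunk 2: at line 5 remove [wiqxv,vpf] add [kmh,zxc] -> 11 lines: vfl fep ipgkc koh vxqtw nelti kmh zxc jxdlc wemd epor
Hunk 3: at line 1 remove [ipgkc,koh,vxqtw] add [yscu] -> 9 lines: vfl fep yscu nelti kmh zxc jxdlc wemd epor
Hunk 4: at line 1 remove [fep,yscu] add [qtz] -> 8 lines: vfl qtz nelti kmh zxc jxdlc wemd epor
Hunk 5: at line 3 remove [kmh,zxc,jxdlc] add [nqg,uvw,tibmr] -> 8 lines: vfl qtz nelti nqg uvw tibmr wemd epor
Hunk 6: at line 3 remove [uvw] add [ndkyn,efy] -> 9 lines: vfl qtz nelti nqg ndkyn efy tibmr wemd epor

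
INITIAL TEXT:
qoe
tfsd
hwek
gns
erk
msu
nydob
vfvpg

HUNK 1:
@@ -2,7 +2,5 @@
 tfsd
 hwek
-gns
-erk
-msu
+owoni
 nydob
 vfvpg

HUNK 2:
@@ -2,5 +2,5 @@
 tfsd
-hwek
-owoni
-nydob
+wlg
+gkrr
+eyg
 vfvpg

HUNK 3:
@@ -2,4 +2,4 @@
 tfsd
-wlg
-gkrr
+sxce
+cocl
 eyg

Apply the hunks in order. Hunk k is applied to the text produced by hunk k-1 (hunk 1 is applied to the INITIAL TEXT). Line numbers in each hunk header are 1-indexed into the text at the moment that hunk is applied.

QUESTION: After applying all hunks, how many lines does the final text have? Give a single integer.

Hunk 1: at line 2 remove [gns,erk,msu] add [owoni] -> 6 lines: qoe tfsd hwek owoni nydob vfvpg
Hunk 2: at line 2 remove [hwek,owoni,nydob] add [wlg,gkrr,eyg] -> 6 lines: qoe tfsd wlg gkrr eyg vfvpg
Hunk 3: at line 2 remove [wlg,gkrr] add [sxce,cocl] -> 6 lines: qoe tfsd sxce cocl eyg vfvpg
Final line count: 6

Answer: 6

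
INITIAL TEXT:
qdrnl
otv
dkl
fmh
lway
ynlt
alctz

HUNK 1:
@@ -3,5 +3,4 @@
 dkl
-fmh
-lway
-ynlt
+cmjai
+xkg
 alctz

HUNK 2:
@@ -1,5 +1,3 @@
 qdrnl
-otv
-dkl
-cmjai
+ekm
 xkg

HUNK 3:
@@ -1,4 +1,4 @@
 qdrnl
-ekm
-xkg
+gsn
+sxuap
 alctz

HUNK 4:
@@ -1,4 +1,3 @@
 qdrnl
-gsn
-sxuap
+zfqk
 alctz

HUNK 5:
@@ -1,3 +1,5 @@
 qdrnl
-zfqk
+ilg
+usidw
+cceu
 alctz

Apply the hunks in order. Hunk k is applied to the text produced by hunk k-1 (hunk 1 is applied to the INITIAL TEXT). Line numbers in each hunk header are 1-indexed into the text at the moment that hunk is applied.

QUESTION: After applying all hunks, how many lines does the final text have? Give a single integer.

Answer: 5

Derivation:
Hunk 1: at line 3 remove [fmh,lway,ynlt] add [cmjai,xkg] -> 6 lines: qdrnl otv dkl cmjai xkg alctz
Hunk 2: at line 1 remove [otv,dkl,cmjai] add [ekm] -> 4 lines: qdrnl ekm xkg alctz
Hunk 3: at line 1 remove [ekm,xkg] add [gsn,sxuap] -> 4 lines: qdrnl gsn sxuap alctz
Hunk 4: at line 1 remove [gsn,sxuap] add [zfqk] -> 3 lines: qdrnl zfqk alctz
Hunk 5: at line 1 remove [zfqk] add [ilg,usidw,cceu] -> 5 lines: qdrnl ilg usidw cceu alctz
Final line count: 5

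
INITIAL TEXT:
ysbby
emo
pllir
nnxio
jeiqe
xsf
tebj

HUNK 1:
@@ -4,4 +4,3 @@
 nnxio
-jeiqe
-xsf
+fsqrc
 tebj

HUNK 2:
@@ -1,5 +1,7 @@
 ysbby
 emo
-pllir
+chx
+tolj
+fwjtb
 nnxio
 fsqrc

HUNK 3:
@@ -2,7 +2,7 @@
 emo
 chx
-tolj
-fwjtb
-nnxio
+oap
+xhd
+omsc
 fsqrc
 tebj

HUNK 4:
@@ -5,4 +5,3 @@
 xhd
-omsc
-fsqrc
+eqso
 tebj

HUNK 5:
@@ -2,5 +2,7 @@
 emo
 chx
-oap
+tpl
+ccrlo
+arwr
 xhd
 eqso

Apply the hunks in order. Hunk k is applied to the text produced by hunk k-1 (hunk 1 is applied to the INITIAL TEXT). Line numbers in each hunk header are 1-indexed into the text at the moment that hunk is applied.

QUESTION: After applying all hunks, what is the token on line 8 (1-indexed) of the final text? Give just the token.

Hunk 1: at line 4 remove [jeiqe,xsf] add [fsqrc] -> 6 lines: ysbby emo pllir nnxio fsqrc tebj
Hunk 2: at line 1 remove [pllir] add [chx,tolj,fwjtb] -> 8 lines: ysbby emo chx tolj fwjtb nnxio fsqrc tebj
Hunk 3: at line 2 remove [tolj,fwjtb,nnxio] add [oap,xhd,omsc] -> 8 lines: ysbby emo chx oap xhd omsc fsqrc tebj
Hunk 4: at line 5 remove [omsc,fsqrc] add [eqso] -> 7 lines: ysbby emo chx oap xhd eqso tebj
Hunk 5: at line 2 remove [oap] add [tpl,ccrlo,arwr] -> 9 lines: ysbby emo chx tpl ccrlo arwr xhd eqso tebj
Final line 8: eqso

Answer: eqso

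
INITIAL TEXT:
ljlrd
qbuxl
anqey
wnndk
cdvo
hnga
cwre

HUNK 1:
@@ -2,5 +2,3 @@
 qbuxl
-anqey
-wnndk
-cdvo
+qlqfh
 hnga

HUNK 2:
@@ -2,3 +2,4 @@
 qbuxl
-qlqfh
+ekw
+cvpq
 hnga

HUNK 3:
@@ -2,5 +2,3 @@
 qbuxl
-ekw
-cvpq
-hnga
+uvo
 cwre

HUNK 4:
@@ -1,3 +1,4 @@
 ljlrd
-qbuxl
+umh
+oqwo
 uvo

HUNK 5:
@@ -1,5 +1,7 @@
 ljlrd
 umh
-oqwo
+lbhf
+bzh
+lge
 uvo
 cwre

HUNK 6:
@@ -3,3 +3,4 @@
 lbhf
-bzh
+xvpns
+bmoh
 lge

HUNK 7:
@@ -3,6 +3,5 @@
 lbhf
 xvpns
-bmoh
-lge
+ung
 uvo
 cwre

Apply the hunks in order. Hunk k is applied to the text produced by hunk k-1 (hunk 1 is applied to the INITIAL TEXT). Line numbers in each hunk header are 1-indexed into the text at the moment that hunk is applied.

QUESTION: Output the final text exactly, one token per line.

Answer: ljlrd
umh
lbhf
xvpns
ung
uvo
cwre

Derivation:
Hunk 1: at line 2 remove [anqey,wnndk,cdvo] add [qlqfh] -> 5 lines: ljlrd qbuxl qlqfh hnga cwre
Hunk 2: at line 2 remove [qlqfh] add [ekw,cvpq] -> 6 lines: ljlrd qbuxl ekw cvpq hnga cwre
Hunk 3: at line 2 remove [ekw,cvpq,hnga] add [uvo] -> 4 lines: ljlrd qbuxl uvo cwre
Hunk 4: at line 1 remove [qbuxl] add [umh,oqwo] -> 5 lines: ljlrd umh oqwo uvo cwre
Hunk 5: at line 1 remove [oqwo] add [lbhf,bzh,lge] -> 7 lines: ljlrd umh lbhf bzh lge uvo cwre
Hunk 6: at line 3 remove [bzh] add [xvpns,bmoh] -> 8 lines: ljlrd umh lbhf xvpns bmoh lge uvo cwre
Hunk 7: at line 3 remove [bmoh,lge] add [ung] -> 7 lines: ljlrd umh lbhf xvpns ung uvo cwre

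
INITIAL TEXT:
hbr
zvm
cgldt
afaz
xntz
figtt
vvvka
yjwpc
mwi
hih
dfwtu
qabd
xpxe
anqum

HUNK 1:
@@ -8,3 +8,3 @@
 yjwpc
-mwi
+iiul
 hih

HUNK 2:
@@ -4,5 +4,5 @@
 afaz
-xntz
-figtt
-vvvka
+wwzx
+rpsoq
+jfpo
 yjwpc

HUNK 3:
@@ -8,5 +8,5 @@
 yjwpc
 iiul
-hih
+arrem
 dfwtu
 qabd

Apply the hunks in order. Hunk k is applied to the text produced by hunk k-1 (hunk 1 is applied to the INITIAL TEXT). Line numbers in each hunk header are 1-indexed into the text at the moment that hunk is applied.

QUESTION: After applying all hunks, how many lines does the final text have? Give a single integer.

Answer: 14

Derivation:
Hunk 1: at line 8 remove [mwi] add [iiul] -> 14 lines: hbr zvm cgldt afaz xntz figtt vvvka yjwpc iiul hih dfwtu qabd xpxe anqum
Hunk 2: at line 4 remove [xntz,figtt,vvvka] add [wwzx,rpsoq,jfpo] -> 14 lines: hbr zvm cgldt afaz wwzx rpsoq jfpo yjwpc iiul hih dfwtu qabd xpxe anqum
Hunk 3: at line 8 remove [hih] add [arrem] -> 14 lines: hbr zvm cgldt afaz wwzx rpsoq jfpo yjwpc iiul arrem dfwtu qabd xpxe anqum
Final line count: 14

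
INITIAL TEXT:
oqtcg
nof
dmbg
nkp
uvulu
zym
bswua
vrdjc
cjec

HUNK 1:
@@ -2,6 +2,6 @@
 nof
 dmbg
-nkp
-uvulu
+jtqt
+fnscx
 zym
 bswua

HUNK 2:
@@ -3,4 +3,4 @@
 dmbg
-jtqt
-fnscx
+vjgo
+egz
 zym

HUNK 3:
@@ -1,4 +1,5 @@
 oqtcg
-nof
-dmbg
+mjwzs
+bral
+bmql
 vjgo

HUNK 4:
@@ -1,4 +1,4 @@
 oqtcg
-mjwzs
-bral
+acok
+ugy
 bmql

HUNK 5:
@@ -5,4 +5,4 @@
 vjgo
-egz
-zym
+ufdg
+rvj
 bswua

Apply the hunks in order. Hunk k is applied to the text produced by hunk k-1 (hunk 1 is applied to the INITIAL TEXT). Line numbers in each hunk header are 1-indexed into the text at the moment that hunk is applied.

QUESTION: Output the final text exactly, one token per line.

Answer: oqtcg
acok
ugy
bmql
vjgo
ufdg
rvj
bswua
vrdjc
cjec

Derivation:
Hunk 1: at line 2 remove [nkp,uvulu] add [jtqt,fnscx] -> 9 lines: oqtcg nof dmbg jtqt fnscx zym bswua vrdjc cjec
Hunk 2: at line 3 remove [jtqt,fnscx] add [vjgo,egz] -> 9 lines: oqtcg nof dmbg vjgo egz zym bswua vrdjc cjec
Hunk 3: at line 1 remove [nof,dmbg] add [mjwzs,bral,bmql] -> 10 lines: oqtcg mjwzs bral bmql vjgo egz zym bswua vrdjc cjec
Hunk 4: at line 1 remove [mjwzs,bral] add [acok,ugy] -> 10 lines: oqtcg acok ugy bmql vjgo egz zym bswua vrdjc cjec
Hunk 5: at line 5 remove [egz,zym] add [ufdg,rvj] -> 10 lines: oqtcg acok ugy bmql vjgo ufdg rvj bswua vrdjc cjec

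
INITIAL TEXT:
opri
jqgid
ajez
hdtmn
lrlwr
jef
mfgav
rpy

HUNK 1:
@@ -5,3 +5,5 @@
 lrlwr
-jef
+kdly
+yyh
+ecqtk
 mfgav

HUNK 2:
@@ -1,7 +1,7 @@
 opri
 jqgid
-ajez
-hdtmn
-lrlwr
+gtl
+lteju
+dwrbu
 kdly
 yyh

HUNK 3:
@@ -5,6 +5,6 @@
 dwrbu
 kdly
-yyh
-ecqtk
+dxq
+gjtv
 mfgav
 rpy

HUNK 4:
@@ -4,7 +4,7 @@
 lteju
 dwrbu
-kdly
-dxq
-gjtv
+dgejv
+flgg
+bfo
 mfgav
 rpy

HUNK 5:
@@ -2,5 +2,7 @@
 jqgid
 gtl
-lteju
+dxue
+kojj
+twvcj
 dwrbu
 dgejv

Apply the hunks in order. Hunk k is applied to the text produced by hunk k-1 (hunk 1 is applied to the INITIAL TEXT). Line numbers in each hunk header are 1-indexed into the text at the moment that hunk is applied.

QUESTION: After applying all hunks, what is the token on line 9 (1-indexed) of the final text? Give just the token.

Hunk 1: at line 5 remove [jef] add [kdly,yyh,ecqtk] -> 10 lines: opri jqgid ajez hdtmn lrlwr kdly yyh ecqtk mfgav rpy
Hunk 2: at line 1 remove [ajez,hdtmn,lrlwr] add [gtl,lteju,dwrbu] -> 10 lines: opri jqgid gtl lteju dwrbu kdly yyh ecqtk mfgav rpy
Hunk 3: at line 5 remove [yyh,ecqtk] add [dxq,gjtv] -> 10 lines: opri jqgid gtl lteju dwrbu kdly dxq gjtv mfgav rpy
Hunk 4: at line 4 remove [kdly,dxq,gjtv] add [dgejv,flgg,bfo] -> 10 lines: opri jqgid gtl lteju dwrbu dgejv flgg bfo mfgav rpy
Hunk 5: at line 2 remove [lteju] add [dxue,kojj,twvcj] -> 12 lines: opri jqgid gtl dxue kojj twvcj dwrbu dgejv flgg bfo mfgav rpy
Final line 9: flgg

Answer: flgg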